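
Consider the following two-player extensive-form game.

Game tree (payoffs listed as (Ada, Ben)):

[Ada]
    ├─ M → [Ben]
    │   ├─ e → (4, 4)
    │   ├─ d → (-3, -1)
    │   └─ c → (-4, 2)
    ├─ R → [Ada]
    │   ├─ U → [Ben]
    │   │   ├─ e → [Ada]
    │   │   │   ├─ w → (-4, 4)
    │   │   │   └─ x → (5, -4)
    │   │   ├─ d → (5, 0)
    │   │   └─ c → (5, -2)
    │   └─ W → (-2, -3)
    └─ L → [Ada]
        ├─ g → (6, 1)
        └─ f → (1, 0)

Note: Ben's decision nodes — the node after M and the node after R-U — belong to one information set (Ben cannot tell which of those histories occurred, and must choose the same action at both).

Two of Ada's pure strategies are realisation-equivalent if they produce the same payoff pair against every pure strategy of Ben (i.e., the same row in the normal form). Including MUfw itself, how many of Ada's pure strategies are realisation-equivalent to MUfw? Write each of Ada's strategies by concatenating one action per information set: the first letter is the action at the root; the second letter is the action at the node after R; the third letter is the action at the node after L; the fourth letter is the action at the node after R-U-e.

Row for MUfw (columns e, d, c): (4,4) (-3,-1) (-4,2).
Under MUfw, Ada's choice at the node after R and at the node after L and at the node after R-U-e can never be reached regardless of what Ben does, so varying those choices leaves every outcome unchanged.
Holding the reachable choices fixed and varying the unreachable ones freely already gives 2 × 2 × 2 = 8 equivalent strategies.
No other strategy reproduces this row, so those 8 are the full class: MUgw, MUgx, MUfw, MUfx, MWgw, MWgx, MWfw, MWfx.

8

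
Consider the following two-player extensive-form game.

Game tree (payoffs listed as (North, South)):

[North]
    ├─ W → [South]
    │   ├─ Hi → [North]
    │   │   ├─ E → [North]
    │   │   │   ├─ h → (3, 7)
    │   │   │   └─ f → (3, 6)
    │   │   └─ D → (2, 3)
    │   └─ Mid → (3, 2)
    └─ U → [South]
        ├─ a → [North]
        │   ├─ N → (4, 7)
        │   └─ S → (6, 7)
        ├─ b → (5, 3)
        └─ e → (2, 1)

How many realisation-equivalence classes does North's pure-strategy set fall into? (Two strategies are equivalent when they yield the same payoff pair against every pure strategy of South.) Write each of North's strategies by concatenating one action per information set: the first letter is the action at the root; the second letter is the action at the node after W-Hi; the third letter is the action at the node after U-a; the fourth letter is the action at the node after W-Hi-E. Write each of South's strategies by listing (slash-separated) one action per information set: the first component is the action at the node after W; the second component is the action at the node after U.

5

North has 16 pure strategies: WENh, WENf, WESh, WESf, WDNh, WDNf, WDSh, WDSf, UENh, UENf, UESh, UESf, UDNh, UDNf, UDSh, UDSf. Columns: Hi/a, Hi/b, Hi/e, Mid/a, Mid/b, Mid/e.
{WENh, WESh} → row (3,7) (3,7) (3,7) (3,2) (3,2) (3,2)
{WENf, WESf} → row (3,6) (3,6) (3,6) (3,2) (3,2) (3,2)
{WDNh, WDNf, WDSh, WDSf} → row (2,3) (2,3) (2,3) (3,2) (3,2) (3,2)
{UENh, UENf, UDNh, UDNf} → row (4,7) (5,3) (2,1) (4,7) (5,3) (2,1)
{UESh, UESf, UDSh, UDSf} → row (6,7) (5,3) (2,1) (6,7) (5,3) (2,1)
That's 5 distinct rows out of 16 strategies.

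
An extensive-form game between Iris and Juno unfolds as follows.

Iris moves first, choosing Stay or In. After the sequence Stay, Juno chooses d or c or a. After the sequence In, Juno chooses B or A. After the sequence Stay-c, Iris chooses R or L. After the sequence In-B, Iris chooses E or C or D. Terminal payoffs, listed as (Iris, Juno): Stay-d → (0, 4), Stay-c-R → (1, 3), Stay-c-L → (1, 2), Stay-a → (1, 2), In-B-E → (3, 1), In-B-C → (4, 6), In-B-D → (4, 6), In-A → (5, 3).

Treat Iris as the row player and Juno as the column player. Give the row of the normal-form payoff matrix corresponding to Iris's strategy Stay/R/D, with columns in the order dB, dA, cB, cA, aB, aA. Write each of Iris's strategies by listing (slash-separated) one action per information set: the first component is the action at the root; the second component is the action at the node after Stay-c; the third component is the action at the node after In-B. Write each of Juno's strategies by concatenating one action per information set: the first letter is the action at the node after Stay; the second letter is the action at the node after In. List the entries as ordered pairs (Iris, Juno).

vs dB: Iris plays Stay → Juno plays d at [Stay] → (0, 4)
vs dA: Iris plays Stay → Juno plays d at [Stay] → (0, 4)
vs cB: Iris plays Stay → Juno plays c at [Stay] → Iris plays R at [Stay-c] → (1, 3)
vs cA: Iris plays Stay → Juno plays c at [Stay] → Iris plays R at [Stay-c] → (1, 3)
vs aB: Iris plays Stay → Juno plays a at [Stay] → (1, 2)
vs aA: Iris plays Stay → Juno plays a at [Stay] → (1, 2)

(0,4) (0,4) (1,3) (1,3) (1,2) (1,2)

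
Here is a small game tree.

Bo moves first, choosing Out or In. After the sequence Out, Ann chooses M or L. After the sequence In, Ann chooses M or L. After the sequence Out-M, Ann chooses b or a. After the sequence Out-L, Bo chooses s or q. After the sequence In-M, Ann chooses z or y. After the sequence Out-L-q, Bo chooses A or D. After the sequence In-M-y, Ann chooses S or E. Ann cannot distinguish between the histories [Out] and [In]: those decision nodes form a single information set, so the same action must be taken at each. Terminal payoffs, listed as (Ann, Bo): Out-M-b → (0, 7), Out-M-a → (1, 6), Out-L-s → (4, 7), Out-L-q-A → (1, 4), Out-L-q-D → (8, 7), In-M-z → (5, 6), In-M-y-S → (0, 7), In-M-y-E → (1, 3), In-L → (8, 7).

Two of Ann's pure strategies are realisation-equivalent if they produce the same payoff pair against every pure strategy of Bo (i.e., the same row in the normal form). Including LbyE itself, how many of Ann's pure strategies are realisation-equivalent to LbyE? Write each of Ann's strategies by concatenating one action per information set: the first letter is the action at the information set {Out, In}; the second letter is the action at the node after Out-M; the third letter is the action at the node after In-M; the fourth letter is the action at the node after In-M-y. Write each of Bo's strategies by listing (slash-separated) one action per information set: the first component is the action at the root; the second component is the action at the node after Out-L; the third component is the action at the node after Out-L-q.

8

Row for LbyE (columns Out/s/A, Out/s/D, Out/q/A, Out/q/D, In/s/A, In/s/D, In/q/A, In/q/D): (4,7) (4,7) (1,4) (8,7) (8,7) (8,7) (8,7) (8,7).
Under LbyE, Ann's choice at the node after Out-M and at the node after In-M and at the node after In-M-y can never be reached regardless of what Bo does, so varying those choices leaves every outcome unchanged.
Holding the reachable choices fixed and varying the unreachable ones freely already gives 2 × 2 × 2 = 8 equivalent strategies.
No other strategy reproduces this row, so those 8 are the full class: LbzS, LbzE, LbyS, LbyE, LazS, LazE, LayS, LayE.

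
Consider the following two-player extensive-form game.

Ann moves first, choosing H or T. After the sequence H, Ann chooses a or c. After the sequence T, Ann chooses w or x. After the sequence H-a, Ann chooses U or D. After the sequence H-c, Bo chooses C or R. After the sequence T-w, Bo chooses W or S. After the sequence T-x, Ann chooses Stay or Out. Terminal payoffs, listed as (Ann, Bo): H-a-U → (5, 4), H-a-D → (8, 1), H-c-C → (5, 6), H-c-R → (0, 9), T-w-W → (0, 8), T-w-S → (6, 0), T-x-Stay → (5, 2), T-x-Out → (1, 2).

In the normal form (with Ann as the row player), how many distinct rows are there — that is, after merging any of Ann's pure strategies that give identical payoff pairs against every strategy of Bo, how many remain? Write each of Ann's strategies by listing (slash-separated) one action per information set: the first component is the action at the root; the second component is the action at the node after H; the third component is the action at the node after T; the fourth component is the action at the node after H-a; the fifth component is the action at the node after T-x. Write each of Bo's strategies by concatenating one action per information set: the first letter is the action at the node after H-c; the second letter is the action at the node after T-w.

Ann has 32 pure strategies: H/a/w/U/Stay, H/a/w/U/Out, H/a/w/D/Stay, H/a/w/D/Out, H/a/x/U/Stay, H/a/x/U/Out, H/a/x/D/Stay, H/a/x/D/Out, H/c/w/U/Stay, H/c/w/U/Out, H/c/w/D/Stay, H/c/w/D/Out, H/c/x/U/Stay, H/c/x/U/Out, H/c/x/D/Stay, H/c/x/D/Out, T/a/w/U/Stay, T/a/w/U/Out, T/a/w/D/Stay, T/a/w/D/Out, T/a/x/U/Stay, T/a/x/U/Out, T/a/x/D/Stay, T/a/x/D/Out, T/c/w/U/Stay, T/c/w/U/Out, T/c/w/D/Stay, T/c/w/D/Out, T/c/x/U/Stay, T/c/x/U/Out, T/c/x/D/Stay, T/c/x/D/Out. Columns: CW, CS, RW, RS.
{H/a/w/U/Stay, H/a/w/U/Out, H/a/x/U/Stay, H/a/x/U/Out} → row (5,4) (5,4) (5,4) (5,4)
{H/a/w/D/Stay, H/a/w/D/Out, H/a/x/D/Stay, H/a/x/D/Out} → row (8,1) (8,1) (8,1) (8,1)
{H/c/w/U/Stay, H/c/w/U/Out, H/c/w/D/Stay, H/c/w/D/Out, H/c/x/U/Stay, H/c/x/U/Out, H/c/x/D/Stay, H/c/x/D/Out} → row (5,6) (5,6) (0,9) (0,9)
{T/a/w/U/Stay, T/a/w/U/Out, T/a/w/D/Stay, T/a/w/D/Out, T/c/w/U/Stay, T/c/w/U/Out, T/c/w/D/Stay, T/c/w/D/Out} → row (0,8) (6,0) (0,8) (6,0)
{T/a/x/U/Stay, T/a/x/D/Stay, T/c/x/U/Stay, T/c/x/D/Stay} → row (5,2) (5,2) (5,2) (5,2)
{T/a/x/U/Out, T/a/x/D/Out, T/c/x/U/Out, T/c/x/D/Out} → row (1,2) (1,2) (1,2) (1,2)
That's 6 distinct rows out of 32 strategies.

6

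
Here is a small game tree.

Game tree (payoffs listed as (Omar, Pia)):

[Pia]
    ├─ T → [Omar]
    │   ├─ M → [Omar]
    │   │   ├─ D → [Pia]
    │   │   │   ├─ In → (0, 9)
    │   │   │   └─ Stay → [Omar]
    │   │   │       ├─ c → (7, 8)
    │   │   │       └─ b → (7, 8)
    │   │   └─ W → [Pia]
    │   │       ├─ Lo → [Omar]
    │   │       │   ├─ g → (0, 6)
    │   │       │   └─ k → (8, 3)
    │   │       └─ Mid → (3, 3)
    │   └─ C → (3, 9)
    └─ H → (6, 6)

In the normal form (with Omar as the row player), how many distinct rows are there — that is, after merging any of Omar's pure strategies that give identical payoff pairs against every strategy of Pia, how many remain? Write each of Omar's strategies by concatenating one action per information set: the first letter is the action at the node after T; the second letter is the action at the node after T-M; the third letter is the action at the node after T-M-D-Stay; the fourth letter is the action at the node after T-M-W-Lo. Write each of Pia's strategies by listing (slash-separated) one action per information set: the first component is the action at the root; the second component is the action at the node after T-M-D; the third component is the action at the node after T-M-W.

Omar has 16 pure strategies: MDcg, MDck, MDbg, MDbk, MWcg, MWck, MWbg, MWbk, CDcg, CDck, CDbg, CDbk, CWcg, CWck, CWbg, CWbk. Columns: T/In/Lo, T/In/Mid, T/Stay/Lo, T/Stay/Mid, H/In/Lo, H/In/Mid, H/Stay/Lo, H/Stay/Mid.
{MDcg, MDck, MDbg, MDbk} → row (0,9) (0,9) (7,8) (7,8) (6,6) (6,6) (6,6) (6,6)
{MWcg, MWbg} → row (0,6) (3,3) (0,6) (3,3) (6,6) (6,6) (6,6) (6,6)
{MWck, MWbk} → row (8,3) (3,3) (8,3) (3,3) (6,6) (6,6) (6,6) (6,6)
{CDcg, CDck, CDbg, CDbk, CWcg, CWck, CWbg, CWbk} → row (3,9) (3,9) (3,9) (3,9) (6,6) (6,6) (6,6) (6,6)
That's 4 distinct rows out of 16 strategies.

4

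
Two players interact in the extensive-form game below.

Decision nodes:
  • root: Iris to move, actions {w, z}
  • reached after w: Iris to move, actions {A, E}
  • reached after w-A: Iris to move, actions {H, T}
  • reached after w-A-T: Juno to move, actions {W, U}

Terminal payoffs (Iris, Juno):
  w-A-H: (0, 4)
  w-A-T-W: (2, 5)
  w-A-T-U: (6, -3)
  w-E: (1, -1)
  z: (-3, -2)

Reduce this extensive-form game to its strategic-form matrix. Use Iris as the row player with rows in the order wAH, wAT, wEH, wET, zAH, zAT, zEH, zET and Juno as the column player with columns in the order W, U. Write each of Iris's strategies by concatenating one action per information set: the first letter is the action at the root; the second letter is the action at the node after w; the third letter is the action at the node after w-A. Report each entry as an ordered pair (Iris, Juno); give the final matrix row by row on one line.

wAH: (0,4) (0,4) | wAT: (2,5) (6,-3) | wEH: (1,-1) (1,-1) | wET: (1,-1) (1,-1) | zAH: (-3,-2) (-3,-2) | zAT: (-3,-2) (-3,-2) | zEH: (-3,-2) (-3,-2) | zET: (-3,-2) (-3,-2)

            W        U
 wAH    (0,4)    (0,4)
 wAT    (2,5)   (6,-3)
 wEH   (1,-1)   (1,-1)
 wET   (1,-1)   (1,-1)
 zAH  (-3,-2)  (-3,-2)
 zAT  (-3,-2)  (-3,-2)
 zEH  (-3,-2)  (-3,-2)
 zET  (-3,-2)  (-3,-2)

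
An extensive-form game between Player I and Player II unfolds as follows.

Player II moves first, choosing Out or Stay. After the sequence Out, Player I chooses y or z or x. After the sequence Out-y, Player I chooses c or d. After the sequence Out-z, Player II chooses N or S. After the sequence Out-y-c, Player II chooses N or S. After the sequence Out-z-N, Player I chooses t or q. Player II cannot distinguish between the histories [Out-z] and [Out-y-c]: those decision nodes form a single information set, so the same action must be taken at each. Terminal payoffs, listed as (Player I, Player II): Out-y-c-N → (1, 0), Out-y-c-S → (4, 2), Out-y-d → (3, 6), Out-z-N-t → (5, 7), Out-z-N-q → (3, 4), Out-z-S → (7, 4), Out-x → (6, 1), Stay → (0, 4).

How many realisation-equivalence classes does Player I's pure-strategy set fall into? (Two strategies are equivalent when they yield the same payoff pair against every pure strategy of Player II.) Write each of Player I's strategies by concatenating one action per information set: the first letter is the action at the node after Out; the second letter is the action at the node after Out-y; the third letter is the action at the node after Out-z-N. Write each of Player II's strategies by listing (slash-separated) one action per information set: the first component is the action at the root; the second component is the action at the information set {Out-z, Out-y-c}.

5

Player I has 12 pure strategies: yct, ycq, ydt, ydq, zct, zcq, zdt, zdq, xct, xcq, xdt, xdq. Columns: Out/N, Out/S, Stay/N, Stay/S.
{yct, ycq} → row (1,0) (4,2) (0,4) (0,4)
{ydt, ydq} → row (3,6) (3,6) (0,4) (0,4)
{zct, zdt} → row (5,7) (7,4) (0,4) (0,4)
{zcq, zdq} → row (3,4) (7,4) (0,4) (0,4)
{xct, xcq, xdt, xdq} → row (6,1) (6,1) (0,4) (0,4)
That's 5 distinct rows out of 12 strategies.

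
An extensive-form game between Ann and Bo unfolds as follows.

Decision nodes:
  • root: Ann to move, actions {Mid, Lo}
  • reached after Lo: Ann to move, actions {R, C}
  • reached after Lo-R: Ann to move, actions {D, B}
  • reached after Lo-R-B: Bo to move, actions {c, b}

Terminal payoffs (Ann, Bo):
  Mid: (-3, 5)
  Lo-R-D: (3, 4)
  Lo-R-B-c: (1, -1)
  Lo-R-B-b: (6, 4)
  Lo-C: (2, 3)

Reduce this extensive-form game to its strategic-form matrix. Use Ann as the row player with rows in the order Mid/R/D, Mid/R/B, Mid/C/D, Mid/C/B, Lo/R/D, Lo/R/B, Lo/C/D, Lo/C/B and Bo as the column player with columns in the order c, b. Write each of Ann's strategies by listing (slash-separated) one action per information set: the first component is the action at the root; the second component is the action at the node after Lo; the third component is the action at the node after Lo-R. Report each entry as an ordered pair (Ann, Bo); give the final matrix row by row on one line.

Row Mid/R/D: c→(-3,5), b→(-3,5)
Row Mid/R/B: c→(-3,5), b→(-3,5)
Row Mid/C/D: c→(-3,5), b→(-3,5)
Row Mid/C/B: c→(-3,5), b→(-3,5)
Row Lo/R/D: c→(3,4), b→(3,4)
Row Lo/R/B: c→(1,-1), b→(6,4)
Row Lo/C/D: c→(2,3), b→(2,3)
Row Lo/C/B: c→(2,3), b→(2,3)

Mid/R/D: (-3,5) (-3,5) | Mid/R/B: (-3,5) (-3,5) | Mid/C/D: (-3,5) (-3,5) | Mid/C/B: (-3,5) (-3,5) | Lo/R/D: (3,4) (3,4) | Lo/R/B: (1,-1) (6,4) | Lo/C/D: (2,3) (2,3) | Lo/C/B: (2,3) (2,3)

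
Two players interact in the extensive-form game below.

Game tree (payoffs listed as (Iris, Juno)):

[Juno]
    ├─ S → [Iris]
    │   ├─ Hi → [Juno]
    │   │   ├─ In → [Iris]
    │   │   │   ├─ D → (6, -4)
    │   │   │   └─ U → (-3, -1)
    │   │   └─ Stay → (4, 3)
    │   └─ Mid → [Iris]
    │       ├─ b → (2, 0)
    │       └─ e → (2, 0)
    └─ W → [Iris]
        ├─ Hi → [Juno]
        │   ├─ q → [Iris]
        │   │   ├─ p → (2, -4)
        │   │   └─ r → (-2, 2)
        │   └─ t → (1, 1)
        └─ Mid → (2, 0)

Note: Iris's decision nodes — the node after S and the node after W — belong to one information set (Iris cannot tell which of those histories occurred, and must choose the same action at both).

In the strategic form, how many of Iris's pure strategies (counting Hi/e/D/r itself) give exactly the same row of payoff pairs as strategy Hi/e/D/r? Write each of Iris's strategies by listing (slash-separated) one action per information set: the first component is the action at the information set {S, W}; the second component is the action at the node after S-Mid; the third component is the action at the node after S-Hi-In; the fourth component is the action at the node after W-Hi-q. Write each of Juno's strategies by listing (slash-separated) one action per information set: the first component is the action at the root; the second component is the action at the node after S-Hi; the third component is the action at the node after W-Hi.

Row for Hi/e/D/r (columns S/In/q, S/In/t, S/Stay/q, S/Stay/t, W/In/q, W/In/t, W/Stay/q, W/Stay/t): (6,-4) (6,-4) (4,3) (4,3) (-2,2) (1,1) (-2,2) (1,1).
Under Hi/e/D/r, Iris's choice at the node after S-Mid can never be reached regardless of what Juno does, so varying those choices leaves every outcome unchanged.
Holding the reachable choices fixed and varying the unreachable one freely already gives 2 equivalent strategies.
No other strategy reproduces this row, so those 2 are the full class: Hi/b/D/r, Hi/e/D/r.

2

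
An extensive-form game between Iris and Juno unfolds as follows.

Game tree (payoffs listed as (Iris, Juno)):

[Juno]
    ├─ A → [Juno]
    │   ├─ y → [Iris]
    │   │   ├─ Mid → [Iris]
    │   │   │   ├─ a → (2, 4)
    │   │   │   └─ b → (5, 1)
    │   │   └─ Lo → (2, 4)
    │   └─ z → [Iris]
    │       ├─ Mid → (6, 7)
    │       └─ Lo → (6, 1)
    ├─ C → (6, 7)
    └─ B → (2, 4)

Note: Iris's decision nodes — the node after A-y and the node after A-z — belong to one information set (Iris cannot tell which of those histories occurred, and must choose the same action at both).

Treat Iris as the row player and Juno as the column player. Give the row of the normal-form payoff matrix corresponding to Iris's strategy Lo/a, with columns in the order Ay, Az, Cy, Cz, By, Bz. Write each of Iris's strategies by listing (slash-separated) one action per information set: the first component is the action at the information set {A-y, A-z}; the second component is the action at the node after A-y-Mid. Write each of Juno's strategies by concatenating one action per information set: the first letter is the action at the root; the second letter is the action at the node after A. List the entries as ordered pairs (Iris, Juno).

vs Ay: Juno plays A → Juno plays y at [A] → Iris plays Lo at [A-y] → (2, 4)
vs Az: Juno plays A → Juno plays z at [A] → Iris plays Lo at [A-z] → (6, 1)
vs Cy: Juno plays C → (6, 7)
vs Cz: Juno plays C → (6, 7)
vs By: Juno plays B → (2, 4)
vs Bz: Juno plays B → (2, 4)

(2,4) (6,1) (6,7) (6,7) (2,4) (2,4)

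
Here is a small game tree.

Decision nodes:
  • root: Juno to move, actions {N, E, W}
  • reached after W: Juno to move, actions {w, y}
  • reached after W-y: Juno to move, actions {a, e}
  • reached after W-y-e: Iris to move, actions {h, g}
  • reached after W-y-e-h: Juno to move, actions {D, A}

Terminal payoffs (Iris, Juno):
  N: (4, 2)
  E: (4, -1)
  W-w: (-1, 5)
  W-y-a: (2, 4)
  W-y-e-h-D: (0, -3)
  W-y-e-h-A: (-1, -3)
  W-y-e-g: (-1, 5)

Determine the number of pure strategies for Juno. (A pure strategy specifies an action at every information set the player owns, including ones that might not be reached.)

24

Juno owns the root with actions {N, E, W} — three choices.
Juno owns the node after W with actions {w, y} — two choices.
Juno owns the node after W-y with actions {a, e} — two choices.
Juno owns the node after W-y-e-h with actions {D, A} — two choices.
A pure strategy fixes one action at each information set independently, so the count is the product 3 × 2 × 2 × 2 = 24.
(For reference, Iris has 2 pure strategies, giving a 24×2 normal-form matrix.)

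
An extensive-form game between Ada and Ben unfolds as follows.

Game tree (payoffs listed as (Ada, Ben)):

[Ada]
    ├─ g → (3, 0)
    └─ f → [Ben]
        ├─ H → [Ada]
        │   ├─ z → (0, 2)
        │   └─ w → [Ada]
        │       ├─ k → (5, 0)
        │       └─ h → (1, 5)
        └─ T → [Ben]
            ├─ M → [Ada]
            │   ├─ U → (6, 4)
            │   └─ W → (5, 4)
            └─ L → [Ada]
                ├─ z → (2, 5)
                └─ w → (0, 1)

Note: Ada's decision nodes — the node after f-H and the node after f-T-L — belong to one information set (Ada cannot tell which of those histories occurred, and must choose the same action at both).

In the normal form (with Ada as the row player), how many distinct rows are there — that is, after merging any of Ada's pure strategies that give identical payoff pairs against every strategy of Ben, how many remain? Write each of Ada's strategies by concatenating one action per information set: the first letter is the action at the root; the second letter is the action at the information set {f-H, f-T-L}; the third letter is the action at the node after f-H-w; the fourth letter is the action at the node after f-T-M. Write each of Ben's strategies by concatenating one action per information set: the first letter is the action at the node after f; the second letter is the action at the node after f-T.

7

Ada has 16 pure strategies: gzkU, gzkW, gzhU, gzhW, gwkU, gwkW, gwhU, gwhW, fzkU, fzkW, fzhU, fzhW, fwkU, fwkW, fwhU, fwhW. Columns: HM, HL, TM, TL.
{gzkU, gzkW, gzhU, gzhW, gwkU, gwkW, gwhU, gwhW} → row (3,0) (3,0) (3,0) (3,0)
{fzkU, fzhU} → row (0,2) (0,2) (6,4) (2,5)
{fzkW, fzhW} → row (0,2) (0,2) (5,4) (2,5)
{fwkU} → row (5,0) (5,0) (6,4) (0,1)
{fwkW} → row (5,0) (5,0) (5,4) (0,1)
{fwhU} → row (1,5) (1,5) (6,4) (0,1)
{fwhW} → row (1,5) (1,5) (5,4) (0,1)
That's 7 distinct rows out of 16 strategies.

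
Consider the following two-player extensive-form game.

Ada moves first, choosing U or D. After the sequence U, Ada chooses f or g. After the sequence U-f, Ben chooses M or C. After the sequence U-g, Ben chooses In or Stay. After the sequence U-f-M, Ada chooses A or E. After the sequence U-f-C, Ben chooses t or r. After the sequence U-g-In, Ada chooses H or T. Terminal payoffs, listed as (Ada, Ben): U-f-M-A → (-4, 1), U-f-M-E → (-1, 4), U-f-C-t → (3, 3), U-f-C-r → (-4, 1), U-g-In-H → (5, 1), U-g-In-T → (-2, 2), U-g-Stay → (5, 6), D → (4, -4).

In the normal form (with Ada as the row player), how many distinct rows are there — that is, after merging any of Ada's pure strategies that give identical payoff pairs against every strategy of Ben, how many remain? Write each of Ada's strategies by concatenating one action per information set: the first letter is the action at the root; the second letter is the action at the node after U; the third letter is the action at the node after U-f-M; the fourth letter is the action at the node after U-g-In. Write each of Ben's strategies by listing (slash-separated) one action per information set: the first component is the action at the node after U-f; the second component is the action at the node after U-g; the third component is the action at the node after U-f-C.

5

Ada has 16 pure strategies: UfAH, UfAT, UfEH, UfET, UgAH, UgAT, UgEH, UgET, DfAH, DfAT, DfEH, DfET, DgAH, DgAT, DgEH, DgET. Columns: M/In/t, M/In/r, M/Stay/t, M/Stay/r, C/In/t, C/In/r, C/Stay/t, C/Stay/r.
{UfAH, UfAT} → row (-4,1) (-4,1) (-4,1) (-4,1) (3,3) (-4,1) (3,3) (-4,1)
{UfEH, UfET} → row (-1,4) (-1,4) (-1,4) (-1,4) (3,3) (-4,1) (3,3) (-4,1)
{UgAH, UgEH} → row (5,1) (5,1) (5,6) (5,6) (5,1) (5,1) (5,6) (5,6)
{UgAT, UgET} → row (-2,2) (-2,2) (5,6) (5,6) (-2,2) (-2,2) (5,6) (5,6)
{DfAH, DfAT, DfEH, DfET, DgAH, DgAT, DgEH, DgET} → row (4,-4) (4,-4) (4,-4) (4,-4) (4,-4) (4,-4) (4,-4) (4,-4)
That's 5 distinct rows out of 16 strategies.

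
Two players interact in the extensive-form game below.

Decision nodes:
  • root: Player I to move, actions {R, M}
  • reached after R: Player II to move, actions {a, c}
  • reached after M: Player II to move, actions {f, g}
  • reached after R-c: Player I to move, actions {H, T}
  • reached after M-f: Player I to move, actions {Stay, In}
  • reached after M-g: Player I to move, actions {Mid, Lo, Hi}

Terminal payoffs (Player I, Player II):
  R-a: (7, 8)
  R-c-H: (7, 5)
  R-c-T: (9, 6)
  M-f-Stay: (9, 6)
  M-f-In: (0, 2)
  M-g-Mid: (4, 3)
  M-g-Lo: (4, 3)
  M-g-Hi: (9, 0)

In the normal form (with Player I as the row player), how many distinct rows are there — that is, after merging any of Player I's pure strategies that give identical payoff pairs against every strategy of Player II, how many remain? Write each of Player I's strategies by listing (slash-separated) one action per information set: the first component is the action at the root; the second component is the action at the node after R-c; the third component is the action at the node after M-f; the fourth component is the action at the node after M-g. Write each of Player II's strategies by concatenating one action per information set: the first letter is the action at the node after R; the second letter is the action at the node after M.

6

Player I has 24 pure strategies: R/H/Stay/Mid, R/H/Stay/Lo, R/H/Stay/Hi, R/H/In/Mid, R/H/In/Lo, R/H/In/Hi, R/T/Stay/Mid, R/T/Stay/Lo, R/T/Stay/Hi, R/T/In/Mid, R/T/In/Lo, R/T/In/Hi, M/H/Stay/Mid, M/H/Stay/Lo, M/H/Stay/Hi, M/H/In/Mid, M/H/In/Lo, M/H/In/Hi, M/T/Stay/Mid, M/T/Stay/Lo, M/T/Stay/Hi, M/T/In/Mid, M/T/In/Lo, M/T/In/Hi. Columns: af, ag, cf, cg.
{R/H/Stay/Mid, R/H/Stay/Lo, R/H/Stay/Hi, R/H/In/Mid, R/H/In/Lo, R/H/In/Hi} → row (7,8) (7,8) (7,5) (7,5)
{R/T/Stay/Mid, R/T/Stay/Lo, R/T/Stay/Hi, R/T/In/Mid, R/T/In/Lo, R/T/In/Hi} → row (7,8) (7,8) (9,6) (9,6)
{M/H/Stay/Mid, M/H/Stay/Lo, M/T/Stay/Mid, M/T/Stay/Lo} → row (9,6) (4,3) (9,6) (4,3)
{M/H/Stay/Hi, M/T/Stay/Hi} → row (9,6) (9,0) (9,6) (9,0)
{M/H/In/Mid, M/H/In/Lo, M/T/In/Mid, M/T/In/Lo} → row (0,2) (4,3) (0,2) (4,3)
{M/H/In/Hi, M/T/In/Hi} → row (0,2) (9,0) (0,2) (9,0)
That's 6 distinct rows out of 24 strategies.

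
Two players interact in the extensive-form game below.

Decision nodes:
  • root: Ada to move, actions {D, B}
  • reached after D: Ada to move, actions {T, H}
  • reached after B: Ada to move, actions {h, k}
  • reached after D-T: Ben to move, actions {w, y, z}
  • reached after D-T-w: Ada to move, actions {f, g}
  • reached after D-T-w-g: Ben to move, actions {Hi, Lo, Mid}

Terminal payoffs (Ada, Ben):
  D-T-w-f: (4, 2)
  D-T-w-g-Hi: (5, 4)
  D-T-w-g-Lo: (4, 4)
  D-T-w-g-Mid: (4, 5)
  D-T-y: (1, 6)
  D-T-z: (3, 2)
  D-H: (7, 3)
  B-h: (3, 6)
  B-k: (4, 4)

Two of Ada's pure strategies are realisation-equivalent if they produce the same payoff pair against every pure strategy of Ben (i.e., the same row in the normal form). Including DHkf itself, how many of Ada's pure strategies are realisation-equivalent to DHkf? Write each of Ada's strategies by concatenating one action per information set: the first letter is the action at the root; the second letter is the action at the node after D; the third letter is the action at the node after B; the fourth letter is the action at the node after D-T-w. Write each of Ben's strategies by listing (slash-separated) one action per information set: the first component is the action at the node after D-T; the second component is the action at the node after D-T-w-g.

Row for DHkf (columns w/Hi, w/Lo, w/Mid, y/Hi, y/Lo, y/Mid, z/Hi, z/Lo, z/Mid): (7,3) (7,3) (7,3) (7,3) (7,3) (7,3) (7,3) (7,3) (7,3).
Under DHkf, Ada's choice at the node after B and at the node after D-T-w can never be reached regardless of what Ben does, so varying those choices leaves every outcome unchanged.
Holding the reachable choices fixed and varying the unreachable ones freely already gives 2 × 2 = 4 equivalent strategies.
No other strategy reproduces this row, so those 4 are the full class: DHhf, DHhg, DHkf, DHkg.

4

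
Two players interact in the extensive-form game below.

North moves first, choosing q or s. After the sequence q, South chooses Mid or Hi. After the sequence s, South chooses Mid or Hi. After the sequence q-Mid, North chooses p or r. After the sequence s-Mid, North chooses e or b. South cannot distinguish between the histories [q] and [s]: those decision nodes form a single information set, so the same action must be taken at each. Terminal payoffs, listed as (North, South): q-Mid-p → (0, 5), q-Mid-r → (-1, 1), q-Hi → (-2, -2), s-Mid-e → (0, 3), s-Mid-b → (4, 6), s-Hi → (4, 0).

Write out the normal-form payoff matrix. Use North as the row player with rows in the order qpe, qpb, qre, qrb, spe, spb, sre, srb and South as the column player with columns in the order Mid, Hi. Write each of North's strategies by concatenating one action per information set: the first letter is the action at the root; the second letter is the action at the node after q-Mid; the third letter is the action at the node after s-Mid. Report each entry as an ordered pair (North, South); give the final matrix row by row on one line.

qpe: (0,5) (-2,-2) | qpb: (0,5) (-2,-2) | qre: (-1,1) (-2,-2) | qrb: (-1,1) (-2,-2) | spe: (0,3) (4,0) | spb: (4,6) (4,0) | sre: (0,3) (4,0) | srb: (4,6) (4,0)

          Mid       Hi
 qpe    (0,5)  (-2,-2)
 qpb    (0,5)  (-2,-2)
 qre   (-1,1)  (-2,-2)
 qrb   (-1,1)  (-2,-2)
 spe    (0,3)    (4,0)
 spb    (4,6)    (4,0)
 sre    (0,3)    (4,0)
 srb    (4,6)    (4,0)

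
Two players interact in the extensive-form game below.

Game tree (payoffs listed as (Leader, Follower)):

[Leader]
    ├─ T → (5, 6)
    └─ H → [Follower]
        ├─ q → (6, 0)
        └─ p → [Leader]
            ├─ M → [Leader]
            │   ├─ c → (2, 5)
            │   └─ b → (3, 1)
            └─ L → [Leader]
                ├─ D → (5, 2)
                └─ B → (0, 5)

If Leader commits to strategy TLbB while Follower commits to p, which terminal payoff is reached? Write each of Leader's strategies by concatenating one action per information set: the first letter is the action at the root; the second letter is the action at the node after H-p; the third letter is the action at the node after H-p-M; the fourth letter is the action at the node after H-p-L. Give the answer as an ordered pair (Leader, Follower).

Trace the play path from the root:
  Leader plays T
→ terminal payoff (5, 6).
(Leader's choice at the node after H-p is never reached on this path, so it doesn't affect the outcome.)

(5, 6)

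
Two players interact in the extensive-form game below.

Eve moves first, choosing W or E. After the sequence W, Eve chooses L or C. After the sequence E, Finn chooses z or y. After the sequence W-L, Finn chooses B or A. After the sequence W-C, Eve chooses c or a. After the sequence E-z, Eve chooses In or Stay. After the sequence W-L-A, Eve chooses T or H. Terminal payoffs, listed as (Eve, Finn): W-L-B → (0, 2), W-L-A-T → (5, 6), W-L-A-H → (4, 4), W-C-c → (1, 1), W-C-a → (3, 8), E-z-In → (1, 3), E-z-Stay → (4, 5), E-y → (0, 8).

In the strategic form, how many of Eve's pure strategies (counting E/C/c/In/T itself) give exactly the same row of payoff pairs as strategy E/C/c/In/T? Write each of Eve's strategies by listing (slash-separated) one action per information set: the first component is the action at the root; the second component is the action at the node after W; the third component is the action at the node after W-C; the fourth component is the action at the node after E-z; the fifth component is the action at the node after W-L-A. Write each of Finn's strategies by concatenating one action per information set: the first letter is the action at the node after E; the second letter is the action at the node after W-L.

Row for E/C/c/In/T (columns zB, zA, yB, yA): (1,3) (1,3) (0,8) (0,8).
Under E/C/c/In/T, Eve's choice at the node after W and at the node after W-C and at the node after W-L-A can never be reached regardless of what Finn does, so varying those choices leaves every outcome unchanged.
Holding the reachable choices fixed and varying the unreachable ones freely already gives 2 × 2 × 2 = 8 equivalent strategies.
No other strategy reproduces this row, so those 8 are the full class: E/L/c/In/T, E/L/c/In/H, E/L/a/In/T, E/L/a/In/H, E/C/c/In/T, E/C/c/In/H, E/C/a/In/T, E/C/a/In/H.

8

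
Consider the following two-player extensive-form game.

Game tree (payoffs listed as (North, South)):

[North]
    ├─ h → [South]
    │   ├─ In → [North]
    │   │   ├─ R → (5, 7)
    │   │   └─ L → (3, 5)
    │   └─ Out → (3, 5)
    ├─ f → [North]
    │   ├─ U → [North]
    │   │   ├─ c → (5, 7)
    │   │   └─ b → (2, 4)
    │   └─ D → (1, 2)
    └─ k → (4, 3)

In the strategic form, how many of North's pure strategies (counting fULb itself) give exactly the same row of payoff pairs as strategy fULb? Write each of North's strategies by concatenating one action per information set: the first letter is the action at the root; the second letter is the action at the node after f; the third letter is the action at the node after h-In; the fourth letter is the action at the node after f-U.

2

Row for fULb (columns In, Out): (2,4) (2,4).
Under fULb, North's choice at the node after h-In can never be reached regardless of what South does, so varying those choices leaves every outcome unchanged.
Holding the reachable choices fixed and varying the unreachable one freely already gives 2 equivalent strategies.
No other strategy reproduces this row, so those 2 are the full class: fURb, fULb.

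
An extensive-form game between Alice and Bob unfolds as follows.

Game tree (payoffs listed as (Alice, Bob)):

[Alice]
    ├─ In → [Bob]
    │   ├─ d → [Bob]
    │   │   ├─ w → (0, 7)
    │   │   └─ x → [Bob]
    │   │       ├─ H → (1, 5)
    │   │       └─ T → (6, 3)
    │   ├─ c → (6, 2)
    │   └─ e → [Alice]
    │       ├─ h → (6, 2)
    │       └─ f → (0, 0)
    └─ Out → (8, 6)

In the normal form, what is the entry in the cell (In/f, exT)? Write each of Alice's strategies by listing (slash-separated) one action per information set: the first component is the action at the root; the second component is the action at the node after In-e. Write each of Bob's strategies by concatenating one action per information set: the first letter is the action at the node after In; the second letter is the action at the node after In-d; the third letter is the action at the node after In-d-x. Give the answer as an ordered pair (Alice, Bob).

Trace the play path from the root:
  Alice plays In
  Bob plays e at [In]
  Alice plays f at [In-e]
→ terminal payoff (0, 0).
(Bob's choice at the node after In-d is never reached on this path, so it doesn't affect the outcome.)

(0, 0)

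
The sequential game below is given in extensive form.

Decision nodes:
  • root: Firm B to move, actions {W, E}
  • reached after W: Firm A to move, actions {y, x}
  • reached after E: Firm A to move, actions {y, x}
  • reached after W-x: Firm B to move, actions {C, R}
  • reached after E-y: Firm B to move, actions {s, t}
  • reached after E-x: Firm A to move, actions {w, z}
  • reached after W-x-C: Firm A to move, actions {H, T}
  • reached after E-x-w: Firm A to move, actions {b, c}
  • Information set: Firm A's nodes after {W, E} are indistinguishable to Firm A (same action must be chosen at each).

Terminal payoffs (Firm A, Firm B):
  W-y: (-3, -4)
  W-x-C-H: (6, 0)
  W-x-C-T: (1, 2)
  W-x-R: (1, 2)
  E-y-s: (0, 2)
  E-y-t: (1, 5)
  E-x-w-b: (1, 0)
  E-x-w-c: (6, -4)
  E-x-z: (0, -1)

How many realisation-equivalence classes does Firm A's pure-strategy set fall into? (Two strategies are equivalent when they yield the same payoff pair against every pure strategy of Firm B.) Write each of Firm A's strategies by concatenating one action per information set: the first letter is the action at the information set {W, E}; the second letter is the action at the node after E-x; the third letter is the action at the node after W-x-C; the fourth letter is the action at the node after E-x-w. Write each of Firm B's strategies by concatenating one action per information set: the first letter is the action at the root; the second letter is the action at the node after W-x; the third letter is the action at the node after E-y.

Firm A has 16 pure strategies: ywHb, ywHc, ywTb, ywTc, yzHb, yzHc, yzTb, yzTc, xwHb, xwHc, xwTb, xwTc, xzHb, xzHc, xzTb, xzTc. Columns: WCs, WCt, WRs, WRt, ECs, ECt, ERs, ERt.
{ywHb, ywHc, ywTb, ywTc, yzHb, yzHc, yzTb, yzTc} → row (-3,-4) (-3,-4) (-3,-4) (-3,-4) (0,2) (1,5) (0,2) (1,5)
{xwHb} → row (6,0) (6,0) (1,2) (1,2) (1,0) (1,0) (1,0) (1,0)
{xwHc} → row (6,0) (6,0) (1,2) (1,2) (6,-4) (6,-4) (6,-4) (6,-4)
{xwTb} → row (1,2) (1,2) (1,2) (1,2) (1,0) (1,0) (1,0) (1,0)
{xwTc} → row (1,2) (1,2) (1,2) (1,2) (6,-4) (6,-4) (6,-4) (6,-4)
{xzHb, xzHc} → row (6,0) (6,0) (1,2) (1,2) (0,-1) (0,-1) (0,-1) (0,-1)
{xzTb, xzTc} → row (1,2) (1,2) (1,2) (1,2) (0,-1) (0,-1) (0,-1) (0,-1)
That's 7 distinct rows out of 16 strategies.

7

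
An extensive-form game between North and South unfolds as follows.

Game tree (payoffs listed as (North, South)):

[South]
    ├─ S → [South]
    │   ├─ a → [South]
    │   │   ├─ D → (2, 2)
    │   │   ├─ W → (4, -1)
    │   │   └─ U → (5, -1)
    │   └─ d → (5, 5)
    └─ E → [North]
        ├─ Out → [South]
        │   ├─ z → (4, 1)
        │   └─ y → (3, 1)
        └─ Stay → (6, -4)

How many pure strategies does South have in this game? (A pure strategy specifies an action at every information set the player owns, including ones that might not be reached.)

24

South owns the root with actions {S, E} — two choices.
South owns the node after S with actions {a, d} — two choices.
South owns the node after S-a with actions {D, W, U} — three choices.
South owns the node after E-Out with actions {z, y} — two choices.
A pure strategy fixes one action at each information set independently, so the count is the product 2 × 2 × 3 × 2 = 24.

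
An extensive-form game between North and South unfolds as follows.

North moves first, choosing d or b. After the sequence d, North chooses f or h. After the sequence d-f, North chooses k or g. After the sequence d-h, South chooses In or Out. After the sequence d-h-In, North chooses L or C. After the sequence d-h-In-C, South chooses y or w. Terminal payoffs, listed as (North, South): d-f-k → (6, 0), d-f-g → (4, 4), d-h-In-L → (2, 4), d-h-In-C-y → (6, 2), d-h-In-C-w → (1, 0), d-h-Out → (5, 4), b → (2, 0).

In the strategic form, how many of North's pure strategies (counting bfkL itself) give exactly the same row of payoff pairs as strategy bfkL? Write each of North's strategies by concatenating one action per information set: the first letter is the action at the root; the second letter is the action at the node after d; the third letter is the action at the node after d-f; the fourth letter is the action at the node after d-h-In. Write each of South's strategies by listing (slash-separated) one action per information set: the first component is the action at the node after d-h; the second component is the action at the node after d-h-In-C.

8

Row for bfkL (columns In/y, In/w, Out/y, Out/w): (2,0) (2,0) (2,0) (2,0).
Under bfkL, North's choice at the node after d and at the node after d-f and at the node after d-h-In can never be reached regardless of what South does, so varying those choices leaves every outcome unchanged.
Holding the reachable choices fixed and varying the unreachable ones freely already gives 2 × 2 × 2 = 8 equivalent strategies.
No other strategy reproduces this row, so those 8 are the full class: bfkL, bfkC, bfgL, bfgC, bhkL, bhkC, bhgL, bhgC.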